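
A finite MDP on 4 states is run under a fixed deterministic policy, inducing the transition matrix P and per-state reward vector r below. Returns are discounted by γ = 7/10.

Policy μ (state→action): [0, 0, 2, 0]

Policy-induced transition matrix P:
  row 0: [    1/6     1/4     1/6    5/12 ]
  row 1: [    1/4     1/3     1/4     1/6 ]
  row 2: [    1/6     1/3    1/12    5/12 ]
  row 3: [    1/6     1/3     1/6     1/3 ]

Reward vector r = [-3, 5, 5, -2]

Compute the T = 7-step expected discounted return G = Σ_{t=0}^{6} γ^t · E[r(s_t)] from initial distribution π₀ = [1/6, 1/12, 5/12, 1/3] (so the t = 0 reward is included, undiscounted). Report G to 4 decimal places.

t=0: π = [0.1667, 0.0833, 0.4167, 0.3333], E[r] = 1.3333, γ^t·E[r] = 1.333333, running G = 1.333333
t=1: π = [0.1736, 0.3194, 0.1389, 0.3681], E[r] = 1.0347, γ^t·E[r] = 0.724306, running G = 2.057639
t=2: π = [0.1933, 0.3189, 0.1817, 0.3061], E[r] = 1.3108, γ^t·E[r] = 0.642274, running G = 2.699913
t=3: π = [0.1932, 0.3172, 0.1781, 0.3114], E[r] = 1.2740, γ^t·E[r] = 0.436988, running G = 3.136901
t=4: π = [0.1931, 0.3172, 0.1783, 0.3114], E[r] = 1.2753, γ^t·E[r] = 0.306208, running G = 3.443109
t=5: π = [0.1931, 0.3172, 0.1782, 0.3114], E[r] = 1.2753, γ^t·E[r] = 0.214343, running G = 3.657452
t=6: π = [0.1931, 0.3172, 0.1782, 0.3114], E[r] = 1.2753, γ^t·E[r] = 0.150042, running G = 3.807493

G = 3.8075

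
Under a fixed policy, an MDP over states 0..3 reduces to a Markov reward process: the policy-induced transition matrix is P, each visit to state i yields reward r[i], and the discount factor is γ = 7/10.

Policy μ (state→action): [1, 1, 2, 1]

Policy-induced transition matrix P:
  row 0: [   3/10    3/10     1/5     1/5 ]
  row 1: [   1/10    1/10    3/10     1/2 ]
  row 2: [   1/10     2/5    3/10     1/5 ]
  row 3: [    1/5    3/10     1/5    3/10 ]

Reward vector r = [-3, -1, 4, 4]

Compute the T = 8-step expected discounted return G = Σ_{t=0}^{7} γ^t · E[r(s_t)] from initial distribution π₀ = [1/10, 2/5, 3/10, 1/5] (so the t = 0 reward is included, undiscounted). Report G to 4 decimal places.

G = 4.6917

t=0: π = [0.1000, 0.4000, 0.3000, 0.2000], E[r] = 1.3000, γ^t·E[r] = 1.300000, running G = 1.300000
t=1: π = [0.1400, 0.2500, 0.2700, 0.3400], E[r] = 1.7700, γ^t·E[r] = 1.239000, running G = 2.539000
t=2: π = [0.1620, 0.2770, 0.2520, 0.3090], E[r] = 1.4810, γ^t·E[r] = 0.725690, running G = 3.264690
t=3: π = [0.1633, 0.2698, 0.2529, 0.3140], E[r] = 1.5079, γ^t·E[r] = 0.517210, running G = 3.781900
t=4: π = [0.1641, 0.2713, 0.2523, 0.3123], E[r] = 1.4949, γ^t·E[r] = 0.358933, running G = 4.140832
t=5: π = [0.1640, 0.2710, 0.2524, 0.3126], E[r] = 1.4969, γ^t·E[r] = 0.251579, running G = 4.392412
t=6: π = [0.1641, 0.2710, 0.2523, 0.3126], E[r] = 1.4963, γ^t·E[r] = 0.176035, running G = 4.568447
t=7: π = [0.1641, 0.2710, 0.2523, 0.3126], E[r] = 1.4964, γ^t·E[r] = 0.123234, running G = 4.691681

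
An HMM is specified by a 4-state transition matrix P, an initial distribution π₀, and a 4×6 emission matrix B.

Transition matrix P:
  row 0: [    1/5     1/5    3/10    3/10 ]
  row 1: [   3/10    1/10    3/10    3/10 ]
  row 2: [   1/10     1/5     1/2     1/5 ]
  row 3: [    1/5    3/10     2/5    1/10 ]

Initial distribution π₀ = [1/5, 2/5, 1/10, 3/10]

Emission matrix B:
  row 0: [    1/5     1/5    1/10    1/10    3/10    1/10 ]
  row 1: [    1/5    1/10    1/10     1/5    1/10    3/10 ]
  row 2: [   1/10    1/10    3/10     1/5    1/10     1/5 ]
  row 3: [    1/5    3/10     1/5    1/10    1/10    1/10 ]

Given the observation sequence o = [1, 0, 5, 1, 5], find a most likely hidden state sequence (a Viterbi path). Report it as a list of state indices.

path = [3, 2, 2, 3, 1]

t=0: δ = [4.000e-02, 4.000e-02, 1.000e-02, 9.000e-02]  (obs o_0=1)
t=1: δ = [3.600e-03, 5.400e-03, 3.600e-03, 2.400e-03]  ψ = [3, 3, 3, 0]  (obs o_1=0)
t=2: δ = [1.620e-04, 2.160e-04, 3.600e-04, 1.620e-04]  ψ = [1, 0, 2, 1]  (obs o_2=5)
t=3: δ = [1.296e-05, 7.200e-06, 1.800e-05, 2.160e-05]  ψ = [1, 2, 2, 2]  (obs o_3=1)
t=4: δ = [4.320e-07, 1.944e-06, 1.800e-06, 3.888e-07]  ψ = [3, 3, 2, 0]  (obs o_4=5)
backtrack: best end state = 1; path = [3, 2, 2, 3, 1]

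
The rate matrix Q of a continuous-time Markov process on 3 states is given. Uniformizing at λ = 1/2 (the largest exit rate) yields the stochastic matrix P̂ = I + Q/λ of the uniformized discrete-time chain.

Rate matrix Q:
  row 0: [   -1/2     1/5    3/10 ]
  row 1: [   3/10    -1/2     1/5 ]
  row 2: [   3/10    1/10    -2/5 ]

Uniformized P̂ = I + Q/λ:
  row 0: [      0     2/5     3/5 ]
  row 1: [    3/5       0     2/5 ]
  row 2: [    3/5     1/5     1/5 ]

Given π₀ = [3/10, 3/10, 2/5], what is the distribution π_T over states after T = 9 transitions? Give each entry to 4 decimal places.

t=0: π = [0.3000, 0.3000, 0.4000]
t=1: π = [0.4200, 0.2000, 0.3800]
t=2: π = [0.3480, 0.2440, 0.4080]
t=3: π = [0.3912, 0.2208, 0.3880]
t=4: π = [0.3653, 0.2341, 0.4006]
t=5: π = [0.3808, 0.2262, 0.3929]
t=6: π = [0.3715, 0.2309, 0.3976]
t=7: π = [0.3771, 0.2281, 0.3948]
t=8: π = [0.3737, 0.2298, 0.3965]
t=9: π = [0.3758, 0.2288, 0.3955]

π = [0.3758, 0.2288, 0.3955]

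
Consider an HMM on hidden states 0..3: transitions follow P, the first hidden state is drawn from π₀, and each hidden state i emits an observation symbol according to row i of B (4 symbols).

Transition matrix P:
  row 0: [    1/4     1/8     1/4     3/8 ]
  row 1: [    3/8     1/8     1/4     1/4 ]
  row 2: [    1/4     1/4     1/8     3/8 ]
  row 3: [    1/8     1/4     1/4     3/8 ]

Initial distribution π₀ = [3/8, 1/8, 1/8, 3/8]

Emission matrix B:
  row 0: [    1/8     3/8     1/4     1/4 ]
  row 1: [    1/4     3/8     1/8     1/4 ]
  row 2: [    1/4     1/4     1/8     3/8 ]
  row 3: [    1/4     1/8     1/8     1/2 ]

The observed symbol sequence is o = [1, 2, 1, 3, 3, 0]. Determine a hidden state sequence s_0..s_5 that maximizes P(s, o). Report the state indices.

path = [0, 0, 0, 3, 3, 3]

t=0: δ = [1.406e-01, 4.688e-02, 3.125e-02, 4.688e-02]  (obs o_0=1)
t=1: δ = [8.789e-03, 2.197e-03, 4.395e-03, 6.592e-03]  ψ = [0, 0, 0, 0]  (obs o_1=2)
t=2: δ = [8.240e-04, 6.180e-04, 5.493e-04, 4.120e-04]  ψ = [0, 3, 0, 0]  (obs o_2=1)
t=3: δ = [5.794e-05, 3.433e-05, 7.725e-05, 1.545e-04]  ψ = [1, 2, 0, 0]  (obs o_3=3)
t=4: δ = [4.828e-06, 9.656e-06, 1.448e-05, 2.897e-05]  ψ = [2, 3, 3, 3]  (obs o_4=3)
t=5: δ = [4.526e-07, 1.810e-06, 1.810e-06, 2.716e-06]  ψ = [1, 3, 3, 3]  (obs o_5=0)
backtrack: best end state = 3; path = [0, 0, 0, 3, 3, 3]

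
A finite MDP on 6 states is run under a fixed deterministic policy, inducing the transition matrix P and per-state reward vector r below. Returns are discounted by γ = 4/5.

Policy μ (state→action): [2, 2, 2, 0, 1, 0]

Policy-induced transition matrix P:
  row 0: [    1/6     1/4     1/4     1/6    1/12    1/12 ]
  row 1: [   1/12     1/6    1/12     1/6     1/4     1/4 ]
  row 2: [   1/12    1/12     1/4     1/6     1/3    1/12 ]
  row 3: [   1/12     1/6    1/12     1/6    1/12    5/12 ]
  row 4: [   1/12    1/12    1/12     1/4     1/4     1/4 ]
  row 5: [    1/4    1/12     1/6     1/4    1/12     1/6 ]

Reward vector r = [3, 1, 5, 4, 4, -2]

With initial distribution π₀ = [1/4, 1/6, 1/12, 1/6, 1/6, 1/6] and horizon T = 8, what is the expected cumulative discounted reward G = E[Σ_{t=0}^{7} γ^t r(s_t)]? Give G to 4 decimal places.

t=0: π = [0.2500, 0.1667, 0.0833, 0.1667, 0.1667, 0.1667], E[r] = 2.3333, γ^t·E[r] = 2.333333, running G = 2.333333
t=1: π = [0.1319, 0.1528, 0.1528, 0.1944, 0.1597, 0.2083], E[r] = 2.3125, γ^t·E[r] = 1.850000, running G = 4.183333
t=2: π = [0.1291, 0.1343, 0.1481, 0.1973, 0.1736, 0.2176], E[r] = 2.3108, γ^t·E[r] = 1.478889, running G = 5.662222
t=3: π = [0.1304, 0.1325, 0.1477, 0.1993, 0.1717, 0.2186], E[r] = 2.3085, γ^t·E[r] = 1.181975, running G = 6.844198
t=4: π = [0.1306, 0.1327, 0.1479, 0.1992, 0.1709, 0.2187], E[r] = 2.3072, γ^t·E[r] = 0.945021, running G = 7.789218
t=5: π = [0.1307, 0.1328, 0.1480, 0.1991, 0.1709, 0.2186], E[r] = 2.3077, γ^t·E[r] = 0.756179, running G = 8.545397
t=6: π = [0.1306, 0.1328, 0.1480, 0.1991, 0.1709, 0.2185], E[r] = 2.3078, γ^t·E[r] = 0.604979, running G = 9.150377
t=7: π = [0.1306, 0.1328, 0.1480, 0.1991, 0.1709, 0.2185], E[r] = 2.3078, γ^t·E[r] = 0.483986, running G = 9.634362

G = 9.6344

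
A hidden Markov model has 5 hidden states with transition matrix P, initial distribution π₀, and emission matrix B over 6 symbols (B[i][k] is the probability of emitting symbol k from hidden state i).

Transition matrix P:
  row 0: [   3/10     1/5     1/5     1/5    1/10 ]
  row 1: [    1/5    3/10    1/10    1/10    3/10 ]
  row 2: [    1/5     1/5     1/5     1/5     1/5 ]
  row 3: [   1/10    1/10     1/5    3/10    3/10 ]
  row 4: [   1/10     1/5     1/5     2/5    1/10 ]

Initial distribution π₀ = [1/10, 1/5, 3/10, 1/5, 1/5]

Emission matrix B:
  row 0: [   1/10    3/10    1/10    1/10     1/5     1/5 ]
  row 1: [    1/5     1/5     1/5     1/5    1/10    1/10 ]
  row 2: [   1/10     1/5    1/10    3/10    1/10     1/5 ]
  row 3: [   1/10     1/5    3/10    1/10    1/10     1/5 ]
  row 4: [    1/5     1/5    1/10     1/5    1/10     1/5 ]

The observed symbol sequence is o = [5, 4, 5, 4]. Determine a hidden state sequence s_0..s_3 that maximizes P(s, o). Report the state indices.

path = [2, 0, 0, 0]

t=0: δ = [2.000e-02, 2.000e-02, 6.000e-02, 4.000e-02, 4.000e-02]  (obs o_0=5)
t=1: δ = [2.400e-03, 1.200e-03, 1.200e-03, 1.600e-03, 1.200e-03]  ψ = [2, 2, 2, 4, 2]  (obs o_1=4)
t=2: δ = [1.440e-04, 4.800e-05, 9.600e-05, 9.600e-05, 9.600e-05]  ψ = [0, 0, 0, 0, 3]  (obs o_2=5)
t=3: δ = [8.640e-06, 2.880e-06, 2.880e-06, 3.840e-06, 2.880e-06]  ψ = [0, 0, 0, 4, 3]  (obs o_3=4)
backtrack: best end state = 0; path = [2, 0, 0, 0]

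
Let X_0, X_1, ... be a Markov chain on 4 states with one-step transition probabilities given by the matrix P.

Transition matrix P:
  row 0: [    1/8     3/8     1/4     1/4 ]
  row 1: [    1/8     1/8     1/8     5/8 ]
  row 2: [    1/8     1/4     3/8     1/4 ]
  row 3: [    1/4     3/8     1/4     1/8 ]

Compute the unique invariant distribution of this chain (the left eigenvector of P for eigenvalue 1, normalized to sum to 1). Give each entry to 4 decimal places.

Balance equations π_j = Σ_i π_i·P[i][j]:
  π_0 = 1/8·π_0 + 1/8·π_1 + 1/8·π_2 + 1/4·π_3
  π_1 = 3/8·π_0 + 1/8·π_1 + 1/4·π_2 + 3/8·π_3
  π_2 = 1/4·π_0 + 1/8·π_1 + 3/8·π_2 + 1/4·π_3
  normalize: π_0 + π_1 + π_2 + π_3 = 1
Solving the linear system gives exactly π = [34/207, 19/69, 17/69, 65/207].

π = [0.1643, 0.2754, 0.2464, 0.3140]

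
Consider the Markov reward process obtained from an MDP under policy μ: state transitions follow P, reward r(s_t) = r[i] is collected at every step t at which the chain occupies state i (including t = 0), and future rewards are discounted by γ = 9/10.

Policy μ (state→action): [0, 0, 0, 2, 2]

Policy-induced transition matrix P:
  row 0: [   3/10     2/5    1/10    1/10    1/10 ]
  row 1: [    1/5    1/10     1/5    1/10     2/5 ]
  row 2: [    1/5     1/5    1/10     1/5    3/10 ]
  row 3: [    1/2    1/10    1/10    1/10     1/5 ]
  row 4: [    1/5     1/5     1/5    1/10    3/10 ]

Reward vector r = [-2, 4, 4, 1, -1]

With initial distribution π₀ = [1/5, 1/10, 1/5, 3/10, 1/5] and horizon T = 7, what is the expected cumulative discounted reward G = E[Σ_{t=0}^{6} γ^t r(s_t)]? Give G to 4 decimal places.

t=0: π = [0.2000, 0.1000, 0.2000, 0.3000, 0.2000], E[r] = 0.9000, γ^t·E[r] = 0.900000, running G = 0.900000
t=1: π = [0.3100, 0.2000, 0.1300, 0.1200, 0.2400], E[r] = 0.5800, γ^t·E[r] = 0.522000, running G = 1.422000
t=2: π = [0.2670, 0.2300, 0.1440, 0.1130, 0.2460], E[r] = 0.8290, γ^t·E[r] = 0.671490, running G = 2.093490
t=3: π = [0.2606, 0.2191, 0.1476, 0.1144, 0.2583], E[r] = 0.8017, γ^t·E[r] = 0.584439, running G = 2.677929
t=4: π = [0.2604, 0.2188, 0.1477, 0.1148, 0.2584], E[r] = 0.8017, γ^t·E[r] = 0.525989, running G = 3.203918
t=5: π = [0.2605, 0.2187, 0.1477, 0.1148, 0.2583], E[r] = 0.8013, γ^t·E[r] = 0.473134, running G = 3.677052
t=6: π = [0.2605, 0.2187, 0.1477, 0.1148, 0.2583], E[r] = 0.8013, γ^t·E[r] = 0.425846, running G = 4.102899

G = 4.1029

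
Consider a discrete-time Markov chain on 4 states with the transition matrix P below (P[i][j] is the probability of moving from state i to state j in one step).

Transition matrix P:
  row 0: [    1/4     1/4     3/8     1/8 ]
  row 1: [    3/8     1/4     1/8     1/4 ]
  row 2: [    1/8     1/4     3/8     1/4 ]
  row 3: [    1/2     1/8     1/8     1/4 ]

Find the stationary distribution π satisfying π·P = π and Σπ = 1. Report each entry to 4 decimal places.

π = [0.2979, 0.2234, 0.2660, 0.2128]

Balance equations π_j = Σ_i π_i·P[i][j]:
  π_0 = 1/4·π_0 + 3/8·π_1 + 1/8·π_2 + 1/2·π_3
  π_1 = 1/4·π_0 + 1/4·π_1 + 1/4·π_2 + 1/8·π_3
  π_2 = 3/8·π_0 + 1/8·π_1 + 3/8·π_2 + 1/8·π_3
  normalize: π_0 + π_1 + π_2 + π_3 = 1
Solving the linear system gives exactly π = [14/47, 21/94, 25/94, 10/47].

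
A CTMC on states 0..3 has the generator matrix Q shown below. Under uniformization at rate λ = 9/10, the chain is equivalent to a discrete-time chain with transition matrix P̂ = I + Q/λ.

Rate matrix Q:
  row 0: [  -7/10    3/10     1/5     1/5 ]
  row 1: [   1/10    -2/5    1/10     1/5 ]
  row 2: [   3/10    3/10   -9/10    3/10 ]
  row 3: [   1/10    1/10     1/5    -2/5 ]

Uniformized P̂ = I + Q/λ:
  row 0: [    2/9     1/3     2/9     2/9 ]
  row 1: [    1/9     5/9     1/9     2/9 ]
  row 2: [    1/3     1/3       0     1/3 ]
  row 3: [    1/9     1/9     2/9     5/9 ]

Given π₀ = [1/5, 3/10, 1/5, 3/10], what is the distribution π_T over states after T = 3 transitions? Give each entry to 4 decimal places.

t=0: π = [0.2000, 0.3000, 0.2000, 0.3000]
t=1: π = [0.1778, 0.3333, 0.1444, 0.3444]
t=2: π = [0.1630, 0.3309, 0.1531, 0.3531]
t=3: π = [0.1632, 0.3284, 0.1514, 0.3569]

π = [0.1632, 0.3284, 0.1514, 0.3569]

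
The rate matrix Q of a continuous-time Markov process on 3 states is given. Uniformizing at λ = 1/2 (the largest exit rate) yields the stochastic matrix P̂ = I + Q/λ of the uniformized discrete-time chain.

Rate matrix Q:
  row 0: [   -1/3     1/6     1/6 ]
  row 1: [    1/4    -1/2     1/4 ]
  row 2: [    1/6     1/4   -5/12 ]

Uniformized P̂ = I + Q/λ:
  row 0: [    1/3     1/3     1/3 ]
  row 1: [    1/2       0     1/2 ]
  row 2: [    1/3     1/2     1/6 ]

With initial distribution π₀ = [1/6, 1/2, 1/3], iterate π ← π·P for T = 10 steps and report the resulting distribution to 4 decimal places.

π = [0.3818, 0.2909, 0.3272]

t=0: π = [0.1667, 0.5000, 0.3333]
t=1: π = [0.4167, 0.2222, 0.3611]
t=2: π = [0.3704, 0.3194, 0.3102]
t=3: π = [0.3866, 0.2785, 0.3349]
t=4: π = [0.3798, 0.2963, 0.3239]
t=5: π = [0.3827, 0.2886, 0.3287]
t=6: π = [0.3814, 0.2919, 0.3266]
t=7: π = [0.3820, 0.2905, 0.3275]
t=8: π = [0.3817, 0.2911, 0.3272]
t=9: π = [0.3819, 0.2908, 0.3273]
t=10: π = [0.3818, 0.2909, 0.3272]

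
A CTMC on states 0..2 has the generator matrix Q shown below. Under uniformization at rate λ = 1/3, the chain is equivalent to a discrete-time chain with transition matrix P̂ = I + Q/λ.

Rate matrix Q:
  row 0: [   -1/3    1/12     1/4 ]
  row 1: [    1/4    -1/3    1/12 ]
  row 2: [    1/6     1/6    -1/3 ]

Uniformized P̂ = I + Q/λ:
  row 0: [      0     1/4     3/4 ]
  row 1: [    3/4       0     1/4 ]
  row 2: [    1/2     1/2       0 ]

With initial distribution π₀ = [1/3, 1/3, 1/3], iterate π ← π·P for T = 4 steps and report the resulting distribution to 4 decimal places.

π = [0.3737, 0.2643, 0.3620]

t=0: π = [0.3333, 0.3333, 0.3333]
t=1: π = [0.4167, 0.2500, 0.3333]
t=2: π = [0.3542, 0.2708, 0.3750]
t=3: π = [0.3906, 0.2760, 0.3333]
t=4: π = [0.3737, 0.2643, 0.3620]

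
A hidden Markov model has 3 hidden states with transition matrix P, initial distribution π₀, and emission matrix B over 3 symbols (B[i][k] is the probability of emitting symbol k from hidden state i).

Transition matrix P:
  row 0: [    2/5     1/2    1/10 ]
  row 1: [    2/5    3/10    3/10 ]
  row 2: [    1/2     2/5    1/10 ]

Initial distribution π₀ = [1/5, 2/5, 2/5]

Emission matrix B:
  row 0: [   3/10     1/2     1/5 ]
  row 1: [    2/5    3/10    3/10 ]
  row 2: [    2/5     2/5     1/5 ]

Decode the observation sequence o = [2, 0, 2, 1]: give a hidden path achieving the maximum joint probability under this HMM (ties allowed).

path = [1, 0, 1, 0]

t=0: δ = [4.000e-02, 1.200e-01, 8.000e-02]  (obs o_0=2)
t=1: δ = [1.440e-02, 1.440e-02, 1.440e-02]  ψ = [1, 1, 1]  (obs o_1=0)
t=2: δ = [1.440e-03, 2.160e-03, 8.640e-04]  ψ = [2, 0, 1]  (obs o_2=2)
t=3: δ = [4.320e-04, 2.160e-04, 2.592e-04]  ψ = [1, 0, 1]  (obs o_3=1)
backtrack: best end state = 0; path = [1, 0, 1, 0]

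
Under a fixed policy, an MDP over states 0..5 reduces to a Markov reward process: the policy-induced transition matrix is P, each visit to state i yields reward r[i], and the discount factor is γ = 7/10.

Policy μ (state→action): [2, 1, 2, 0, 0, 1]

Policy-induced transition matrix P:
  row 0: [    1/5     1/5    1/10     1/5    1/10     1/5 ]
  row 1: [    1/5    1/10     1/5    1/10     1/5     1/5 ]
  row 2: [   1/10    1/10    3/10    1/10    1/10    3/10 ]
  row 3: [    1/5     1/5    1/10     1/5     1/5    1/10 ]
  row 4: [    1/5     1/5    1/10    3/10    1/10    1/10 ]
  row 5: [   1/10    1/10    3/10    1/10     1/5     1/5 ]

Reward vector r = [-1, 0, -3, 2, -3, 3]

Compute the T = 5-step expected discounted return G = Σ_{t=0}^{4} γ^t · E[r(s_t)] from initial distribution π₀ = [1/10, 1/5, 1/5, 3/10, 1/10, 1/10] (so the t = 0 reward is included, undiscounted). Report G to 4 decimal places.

t=0: π = [0.1000, 0.2000, 0.2000, 0.3000, 0.1000, 0.1000], E[r] = -0.1000, γ^t·E[r] = -0.100000, running G = -0.100000
t=1: π = [0.1700, 0.1500, 0.1800, 0.1600, 0.1600, 0.1800], E[r] = -0.3300, γ^t·E[r] = -0.231000, running G = -0.331000
t=2: π = [0.1640, 0.1490, 0.1870, 0.1650, 0.1490, 0.1860], E[r] = -0.2840, γ^t·E[r] = -0.139160, running G = -0.470160
t=3: π = [0.1627, 0.1478, 0.1895, 0.1627, 0.1500, 0.1873], E[r] = -0.2939, γ^t·E[r] = -0.100808, running G = -0.570968
t=4: π = [0.1623, 0.1475, 0.1901, 0.1625, 0.1498, 0.1877], E[r] = -0.2940, γ^t·E[r] = -0.070580, running G = -0.641547

G = -0.6415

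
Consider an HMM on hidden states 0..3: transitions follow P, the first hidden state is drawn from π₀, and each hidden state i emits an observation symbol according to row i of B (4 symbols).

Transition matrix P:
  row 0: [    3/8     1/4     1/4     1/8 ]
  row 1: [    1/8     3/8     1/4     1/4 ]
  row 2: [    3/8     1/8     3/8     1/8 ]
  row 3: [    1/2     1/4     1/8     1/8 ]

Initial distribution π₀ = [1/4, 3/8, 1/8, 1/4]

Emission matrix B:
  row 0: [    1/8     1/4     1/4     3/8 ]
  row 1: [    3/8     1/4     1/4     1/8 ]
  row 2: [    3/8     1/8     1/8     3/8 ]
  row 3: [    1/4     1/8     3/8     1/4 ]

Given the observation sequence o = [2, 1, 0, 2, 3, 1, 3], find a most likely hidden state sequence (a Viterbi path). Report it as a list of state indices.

path = [1, 1, 1, 3, 0, 0, 0]

t=0: δ = [6.250e-02, 9.375e-02, 1.562e-02, 9.375e-02]  (obs o_0=2)
t=1: δ = [1.172e-02, 8.789e-03, 2.930e-03, 2.930e-03]  ψ = [3, 1, 1, 1]  (obs o_1=1)
t=2: δ = [5.493e-04, 1.236e-03, 1.099e-03, 5.493e-04]  ψ = [0, 1, 0, 1]  (obs o_2=0)
t=3: δ = [1.030e-04, 1.159e-04, 5.150e-05, 1.159e-04]  ψ = [2, 1, 2, 1]  (obs o_3=2)
t=4: δ = [2.173e-05, 5.431e-06, 1.086e-05, 7.242e-06]  ψ = [3, 1, 1, 1]  (obs o_4=3)
t=5: δ = [2.037e-06, 1.358e-06, 6.789e-07, 3.395e-07]  ψ = [0, 0, 0, 0]  (obs o_5=1)
t=6: δ = [2.864e-07, 6.365e-08, 1.910e-07, 8.487e-08]  ψ = [0, 0, 0, 1]  (obs o_6=3)
backtrack: best end state = 0; path = [1, 1, 1, 3, 0, 0, 0]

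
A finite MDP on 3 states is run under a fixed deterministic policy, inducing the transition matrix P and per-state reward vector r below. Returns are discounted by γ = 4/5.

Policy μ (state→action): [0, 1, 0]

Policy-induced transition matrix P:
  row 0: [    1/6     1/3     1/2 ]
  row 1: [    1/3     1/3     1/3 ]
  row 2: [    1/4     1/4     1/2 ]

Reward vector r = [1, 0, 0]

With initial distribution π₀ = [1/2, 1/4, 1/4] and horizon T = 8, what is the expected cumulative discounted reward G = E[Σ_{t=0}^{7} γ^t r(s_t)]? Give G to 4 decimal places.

G = 1.2840

t=0: π = [0.5000, 0.2500, 0.2500], E[r] = 0.5000, γ^t·E[r] = 0.500000, running G = 0.500000
t=1: π = [0.2292, 0.3125, 0.4583], E[r] = 0.2292, γ^t·E[r] = 0.183333, running G = 0.683333
t=2: π = [0.2569, 0.2951, 0.4479], E[r] = 0.2569, γ^t·E[r] = 0.164444, running G = 0.847778
t=3: π = [0.2532, 0.2960, 0.4508], E[r] = 0.2532, γ^t·E[r] = 0.129630, running G = 0.977407
t=4: π = [0.2536, 0.2958, 0.4507], E[r] = 0.2536, γ^t·E[r] = 0.103862, running G = 1.081269
t=5: π = [0.2535, 0.2958, 0.4507], E[r] = 0.2535, γ^t·E[r] = 0.083072, running G = 1.164341
t=6: π = [0.2535, 0.2958, 0.4507], E[r] = 0.2535, γ^t·E[r] = 0.066459, running G = 1.230801
t=7: π = [0.2535, 0.2958, 0.4507], E[r] = 0.2535, γ^t·E[r] = 0.053167, running G = 1.283968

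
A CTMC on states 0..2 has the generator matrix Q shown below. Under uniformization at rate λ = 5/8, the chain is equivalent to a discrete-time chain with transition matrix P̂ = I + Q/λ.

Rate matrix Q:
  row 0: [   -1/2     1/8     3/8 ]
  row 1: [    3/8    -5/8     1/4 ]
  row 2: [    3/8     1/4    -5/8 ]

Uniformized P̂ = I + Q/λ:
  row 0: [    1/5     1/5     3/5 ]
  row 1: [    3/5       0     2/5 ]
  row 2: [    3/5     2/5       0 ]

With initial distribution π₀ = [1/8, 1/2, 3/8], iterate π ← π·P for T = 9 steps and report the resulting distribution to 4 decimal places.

π = [0.4287, 0.2248, 0.3466]

t=0: π = [0.1250, 0.5000, 0.3750]
t=1: π = [0.5500, 0.1750, 0.2750]
t=2: π = [0.3800, 0.2200, 0.4000]
t=3: π = [0.4480, 0.2360, 0.3160]
t=4: π = [0.4208, 0.2160, 0.3632]
t=5: π = [0.4317, 0.2294, 0.3389]
t=6: π = [0.4273, 0.2219, 0.3508]
t=7: π = [0.4291, 0.2258, 0.3452]
t=8: π = [0.4284, 0.2239, 0.3478]
t=9: π = [0.4287, 0.2248, 0.3466]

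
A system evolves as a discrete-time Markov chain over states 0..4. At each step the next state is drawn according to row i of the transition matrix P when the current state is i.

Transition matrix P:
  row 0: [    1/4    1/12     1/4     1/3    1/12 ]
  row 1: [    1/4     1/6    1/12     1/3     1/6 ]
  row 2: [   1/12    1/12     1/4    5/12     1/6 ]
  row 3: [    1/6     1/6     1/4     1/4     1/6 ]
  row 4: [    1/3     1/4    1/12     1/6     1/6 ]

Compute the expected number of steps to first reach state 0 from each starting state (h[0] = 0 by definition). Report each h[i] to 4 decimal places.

First-step conditioning: h[0] = 0; for i ≠ 0, h[i] = 1 + Σ_k P[i][k]·h[k].
  h[1] = 1 + 1/6·h[1] + 1/12·h[2] + 1/3·h[3] + 1/6·h[4]
  h[2] = 1 + 1/12·h[1] + 1/4·h[2] + 5/12·h[3] + 1/6·h[4]
  h[3] = 1 + 1/6·h[1] + 1/4·h[2] + 1/4·h[3] + 1/6·h[4]
  h[4] = 1 + 1/4·h[1] + 1/12·h[2] + 1/6·h[3] + 1/6·h[4]
Solving the 4×4 linear system over states ≠ 0 gives exactly h = [0, 512/109, 620/109, 568/109, 460/109] (h[0] = 0 is the target).

h = [0.0000, 4.6972, 5.6881, 5.2110, 4.2202]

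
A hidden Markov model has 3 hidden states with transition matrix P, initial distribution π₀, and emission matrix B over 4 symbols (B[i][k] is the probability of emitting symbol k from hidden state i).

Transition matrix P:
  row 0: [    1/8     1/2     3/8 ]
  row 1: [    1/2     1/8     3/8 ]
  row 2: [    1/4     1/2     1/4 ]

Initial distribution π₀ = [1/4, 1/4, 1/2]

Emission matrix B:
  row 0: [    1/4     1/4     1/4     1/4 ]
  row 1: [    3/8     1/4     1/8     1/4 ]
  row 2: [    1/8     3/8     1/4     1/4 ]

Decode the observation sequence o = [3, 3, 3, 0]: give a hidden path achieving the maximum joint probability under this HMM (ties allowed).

t=0: δ = [6.250e-02, 6.250e-02, 1.250e-01]  (obs o_0=3)
t=1: δ = [7.812e-03, 1.562e-02, 7.812e-03]  ψ = [1, 2, 2]  (obs o_1=3)
t=2: δ = [1.953e-03, 9.766e-04, 1.465e-03]  ψ = [1, 0, 1]  (obs o_2=3)
t=3: δ = [1.221e-04, 3.662e-04, 9.155e-05]  ψ = [1, 0, 0]  (obs o_3=0)
backtrack: best end state = 1; path = [2, 1, 0, 1]

path = [2, 1, 0, 1]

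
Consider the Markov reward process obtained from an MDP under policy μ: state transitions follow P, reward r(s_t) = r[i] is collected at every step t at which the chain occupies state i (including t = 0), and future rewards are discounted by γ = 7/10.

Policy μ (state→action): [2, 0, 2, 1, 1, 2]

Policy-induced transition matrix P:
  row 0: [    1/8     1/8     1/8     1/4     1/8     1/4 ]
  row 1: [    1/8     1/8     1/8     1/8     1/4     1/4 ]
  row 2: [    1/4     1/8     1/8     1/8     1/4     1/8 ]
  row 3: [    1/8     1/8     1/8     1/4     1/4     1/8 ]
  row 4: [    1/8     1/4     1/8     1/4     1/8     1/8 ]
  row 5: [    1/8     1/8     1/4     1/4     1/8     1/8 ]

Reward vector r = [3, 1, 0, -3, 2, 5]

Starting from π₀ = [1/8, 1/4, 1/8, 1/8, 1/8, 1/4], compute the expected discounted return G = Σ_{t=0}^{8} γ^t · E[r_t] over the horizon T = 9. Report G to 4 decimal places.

G = 4.2623

t=0: π = [0.1250, 0.2500, 0.1250, 0.1250, 0.1250, 0.2500], E[r] = 1.7500, γ^t·E[r] = 1.750000, running G = 1.750000
t=1: π = [0.1406, 0.1406, 0.1563, 0.2031, 0.1875, 0.1719], E[r] = 1.1875, γ^t·E[r] = 0.831250, running G = 2.581250
t=2: π = [0.1445, 0.1484, 0.1465, 0.2129, 0.1875, 0.1602], E[r] = 1.1191, γ^t·E[r] = 0.548379, running G = 3.129629
t=3: π = [0.1433, 0.1484, 0.1450, 0.2131, 0.1885, 0.1616], E[r] = 1.1240, γ^t·E[r] = 0.385540, running G = 3.515169
t=4: π = [0.1431, 0.1486, 0.1452, 0.2133, 0.1883, 0.1615], E[r] = 1.1220, γ^t·E[r] = 0.269387, running G = 3.784556
t=5: π = [0.1432, 0.1485, 0.1452, 0.2133, 0.1884, 0.1615], E[r] = 1.1222, γ^t·E[r] = 0.188613, running G = 3.973169
t=6: π = [0.1431, 0.1485, 0.1452, 0.2133, 0.1884, 0.1615], E[r] = 1.1222, γ^t·E[r] = 0.132025, running G = 4.105194
t=7: π = [0.1431, 0.1485, 0.1452, 0.2133, 0.1884, 0.1615], E[r] = 1.1222, γ^t·E[r] = 0.092418, running G = 4.197612
t=8: π = [0.1431, 0.1485, 0.1452, 0.2133, 0.1884, 0.1615], E[r] = 1.1222, γ^t·E[r] = 0.064693, running G = 4.262305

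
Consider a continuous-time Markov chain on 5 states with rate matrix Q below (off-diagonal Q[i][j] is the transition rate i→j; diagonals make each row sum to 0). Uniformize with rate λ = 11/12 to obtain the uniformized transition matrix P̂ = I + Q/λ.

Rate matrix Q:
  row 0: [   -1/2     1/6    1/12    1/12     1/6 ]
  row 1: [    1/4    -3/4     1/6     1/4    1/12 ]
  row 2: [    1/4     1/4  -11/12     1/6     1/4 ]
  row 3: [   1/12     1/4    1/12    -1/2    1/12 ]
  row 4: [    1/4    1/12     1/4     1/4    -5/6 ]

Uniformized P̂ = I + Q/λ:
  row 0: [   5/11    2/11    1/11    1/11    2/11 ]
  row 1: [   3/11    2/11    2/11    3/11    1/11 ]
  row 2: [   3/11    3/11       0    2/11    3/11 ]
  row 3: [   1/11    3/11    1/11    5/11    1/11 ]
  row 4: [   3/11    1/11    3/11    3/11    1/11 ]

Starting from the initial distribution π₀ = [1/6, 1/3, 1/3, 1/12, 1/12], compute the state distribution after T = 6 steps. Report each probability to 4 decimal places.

π = [0.2761, 0.2039, 0.1234, 0.2582, 0.1384]

t=0: π = [0.1667, 0.3333, 0.3333, 0.0833, 0.0833]
t=1: π = [0.2879, 0.2121, 0.1061, 0.2273, 0.1667]
t=2: π = [0.2837, 0.1970, 0.1309, 0.2521, 0.1364]
t=3: π = [0.2785, 0.2042, 0.1217, 0.2551, 0.1405]
t=4: π = [0.2770, 0.2033, 0.1240, 0.2574, 0.1384]
t=5: π = [0.2763, 0.2039, 0.1233, 0.2579, 0.1386]
t=6: π = [0.2761, 0.2039, 0.1234, 0.2582, 0.1384]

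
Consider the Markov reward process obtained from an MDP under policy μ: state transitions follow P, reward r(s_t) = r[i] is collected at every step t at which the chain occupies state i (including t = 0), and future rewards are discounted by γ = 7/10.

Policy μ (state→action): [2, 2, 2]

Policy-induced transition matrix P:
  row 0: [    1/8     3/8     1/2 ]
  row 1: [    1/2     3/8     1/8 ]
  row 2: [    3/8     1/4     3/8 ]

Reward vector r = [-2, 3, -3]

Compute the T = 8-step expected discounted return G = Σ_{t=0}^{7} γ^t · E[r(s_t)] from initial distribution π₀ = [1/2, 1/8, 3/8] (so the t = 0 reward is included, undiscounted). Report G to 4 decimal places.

t=0: π = [0.5000, 0.1250, 0.3750], E[r] = -1.7500, γ^t·E[r] = -1.750000, running G = -1.750000
t=1: π = [0.2656, 0.3281, 0.4063], E[r] = -0.7656, γ^t·E[r] = -0.535938, running G = -2.285938
t=2: π = [0.3496, 0.3242, 0.3262], E[r] = -0.7051, γ^t·E[r] = -0.345488, running G = -2.631426
t=3: π = [0.3281, 0.3342, 0.3376], E[r] = -0.6665, γ^t·E[r] = -0.228611, running G = -2.860037
t=4: π = [0.3347, 0.3328, 0.3325], E[r] = -0.6685, γ^t·E[r] = -0.160504, running G = -3.020540
t=5: π = [0.3329, 0.3334, 0.3336], E[r] = -0.6664, γ^t·E[r] = -0.112007, running G = -3.132548
t=6: π = [0.3335, 0.3333, 0.3333], E[r] = -0.6668, γ^t·E[r] = -0.078446, running G = -3.210994
t=7: π = [0.3333, 0.3333, 0.3334], E[r] = -0.6666, γ^t·E[r] = -0.054901, running G = -3.265895

G = -3.2659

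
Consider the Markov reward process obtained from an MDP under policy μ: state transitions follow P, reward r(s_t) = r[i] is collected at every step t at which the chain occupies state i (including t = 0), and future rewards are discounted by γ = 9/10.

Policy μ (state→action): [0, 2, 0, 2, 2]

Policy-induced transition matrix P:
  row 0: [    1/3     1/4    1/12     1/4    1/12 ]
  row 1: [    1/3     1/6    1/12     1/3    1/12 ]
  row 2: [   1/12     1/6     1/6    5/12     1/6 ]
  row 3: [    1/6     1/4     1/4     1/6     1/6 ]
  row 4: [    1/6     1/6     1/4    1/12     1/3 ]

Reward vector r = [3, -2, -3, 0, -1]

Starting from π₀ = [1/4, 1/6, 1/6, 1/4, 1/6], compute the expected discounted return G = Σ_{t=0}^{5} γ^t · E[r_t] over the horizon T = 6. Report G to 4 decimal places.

t=0: π = [0.2500, 0.1667, 0.1667, 0.2500, 0.1667], E[r] = -0.2500, γ^t·E[r] = -0.250000, running G = -0.250000
t=1: π = [0.2222, 0.2083, 0.1667, 0.2431, 0.1597], E[r] = -0.4097, γ^t·E[r] = -0.368750, running G = -0.618750
t=2: π = [0.2245, 0.2054, 0.1644, 0.2483, 0.1574], E[r] = -0.3877, γ^t·E[r] = -0.314063, running G = -0.932813
t=3: π = [0.2246, 0.2061, 0.1646, 0.2476, 0.1571], E[r] = -0.3892, γ^t·E[r] = -0.283746, running G = -1.216559
t=4: π = [0.2247, 0.2060, 0.1645, 0.2478, 0.1570], E[r] = -0.3883, γ^t·E[r] = -0.254757, running G = -1.471316
t=5: π = [0.2248, 0.2060, 0.1645, 0.2478, 0.1569], E[r] = -0.3883, γ^t·E[r] = -0.229270, running G = -1.700585

G = -1.7006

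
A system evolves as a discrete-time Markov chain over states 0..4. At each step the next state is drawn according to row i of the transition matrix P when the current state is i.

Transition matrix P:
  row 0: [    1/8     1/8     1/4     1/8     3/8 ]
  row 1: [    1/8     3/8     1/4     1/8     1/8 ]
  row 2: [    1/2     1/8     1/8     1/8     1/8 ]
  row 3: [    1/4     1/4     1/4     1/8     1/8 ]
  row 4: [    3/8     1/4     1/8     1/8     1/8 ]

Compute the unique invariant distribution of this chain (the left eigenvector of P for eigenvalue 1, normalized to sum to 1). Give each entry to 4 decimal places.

Balance equations π_j = Σ_i π_i·P[i][j]:
  π_0 = 1/8·π_0 + 1/8·π_1 + 1/2·π_2 + 1/4·π_3 + 3/8·π_4
  π_1 = 1/8·π_0 + 3/8·π_1 + 1/8·π_2 + 1/4·π_3 + 1/4·π_4
  π_2 = 1/4·π_0 + 1/4·π_1 + 1/8·π_2 + 1/4·π_3 + 1/8·π_4
  π_3 = 1/8·π_0 + 1/8·π_1 + 1/8·π_2 + 1/8·π_3 + 1/8·π_4
  normalize: π_0 + π_1 + π_2 + π_3 + π_4 = 1
Solving the linear system gives exactly π = [24/91, 479/2184, 439/2184, 1/8, 139/728].

π = [0.2637, 0.2193, 0.2010, 0.1250, 0.1909]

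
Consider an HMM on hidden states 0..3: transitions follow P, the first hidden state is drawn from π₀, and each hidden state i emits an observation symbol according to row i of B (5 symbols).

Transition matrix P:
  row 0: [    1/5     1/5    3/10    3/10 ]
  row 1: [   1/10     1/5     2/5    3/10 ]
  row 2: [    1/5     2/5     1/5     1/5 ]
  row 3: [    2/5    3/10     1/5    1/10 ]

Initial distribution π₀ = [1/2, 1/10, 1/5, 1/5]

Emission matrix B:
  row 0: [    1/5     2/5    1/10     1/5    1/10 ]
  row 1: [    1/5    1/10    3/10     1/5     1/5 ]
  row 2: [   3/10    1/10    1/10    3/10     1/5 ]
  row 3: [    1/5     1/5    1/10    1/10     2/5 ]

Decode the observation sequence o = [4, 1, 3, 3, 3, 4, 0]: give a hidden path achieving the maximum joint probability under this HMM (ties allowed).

path = [3, 0, 2, 1, 2, 1, 2]

t=0: δ = [5.000e-02, 2.000e-02, 4.000e-02, 8.000e-02]  (obs o_0=4)
t=1: δ = [1.280e-02, 2.400e-03, 1.600e-03, 3.000e-03]  ψ = [3, 3, 3, 0]  (obs o_1=1)
t=2: δ = [5.120e-04, 5.120e-04, 1.152e-03, 3.840e-04]  ψ = [0, 0, 0, 0]  (obs o_2=3)
t=3: δ = [4.608e-05, 9.216e-05, 6.912e-05, 2.304e-05]  ψ = [2, 2, 2, 2]  (obs o_3=3)
t=4: δ = [2.765e-06, 5.530e-06, 1.106e-05, 2.765e-06]  ψ = [2, 2, 1, 1]  (obs o_4=3)
t=5: δ = [2.212e-07, 8.847e-07, 4.424e-07, 8.847e-07]  ψ = [2, 2, 1, 2]  (obs o_5=4)
t=6: δ = [7.078e-08, 5.308e-08, 1.062e-07, 5.308e-08]  ψ = [3, 3, 1, 1]  (obs o_6=0)
backtrack: best end state = 2; path = [3, 0, 2, 1, 2, 1, 2]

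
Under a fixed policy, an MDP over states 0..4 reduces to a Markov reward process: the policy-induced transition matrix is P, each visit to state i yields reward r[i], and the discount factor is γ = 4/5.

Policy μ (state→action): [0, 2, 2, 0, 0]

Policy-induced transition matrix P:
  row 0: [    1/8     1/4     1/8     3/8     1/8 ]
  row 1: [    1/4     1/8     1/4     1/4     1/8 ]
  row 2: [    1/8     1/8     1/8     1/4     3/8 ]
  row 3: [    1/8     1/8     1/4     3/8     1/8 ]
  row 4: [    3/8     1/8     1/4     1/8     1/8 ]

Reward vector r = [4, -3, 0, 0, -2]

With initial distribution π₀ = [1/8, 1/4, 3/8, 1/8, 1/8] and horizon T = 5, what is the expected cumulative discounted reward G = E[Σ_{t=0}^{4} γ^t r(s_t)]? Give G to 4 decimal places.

G = -0.6335

t=0: π = [0.1250, 0.2500, 0.3750, 0.1250, 0.1250], E[r] = -0.5000, γ^t·E[r] = -0.500000, running G = -0.500000
t=1: π = [0.1875, 0.1406, 0.1875, 0.2656, 0.2188], E[r] = -0.1094, γ^t·E[r] = -0.087500, running G = -0.587500
t=2: π = [0.1973, 0.1484, 0.2031, 0.2793, 0.1719], E[r] = 0.0000, γ^t·E[r] = 0.000000, running G = -0.587500
t=3: π = [0.1865, 0.1497, 0.2000, 0.2881, 0.1758], E[r] = -0.0544, γ^t·E[r] = -0.027875, running G = -0.615375
t=4: π = [0.1877, 0.1483, 0.2017, 0.2874, 0.1750], E[r] = -0.0443, γ^t·E[r] = -0.018150, running G = -0.633525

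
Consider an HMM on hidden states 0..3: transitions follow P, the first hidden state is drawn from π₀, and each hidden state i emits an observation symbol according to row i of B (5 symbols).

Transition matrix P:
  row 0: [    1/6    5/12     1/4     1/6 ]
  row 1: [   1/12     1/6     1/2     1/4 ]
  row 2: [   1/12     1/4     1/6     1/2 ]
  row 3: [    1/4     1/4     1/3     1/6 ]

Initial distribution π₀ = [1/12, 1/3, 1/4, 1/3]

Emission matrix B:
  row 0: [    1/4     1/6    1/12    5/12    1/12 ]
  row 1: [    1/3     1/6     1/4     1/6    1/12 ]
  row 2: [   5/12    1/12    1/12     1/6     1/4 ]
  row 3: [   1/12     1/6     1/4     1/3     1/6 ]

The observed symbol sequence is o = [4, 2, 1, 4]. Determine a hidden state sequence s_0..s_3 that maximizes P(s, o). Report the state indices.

t=0: δ = [6.944e-03, 2.778e-02, 6.250e-02, 5.556e-02]  (obs o_0=4)
t=1: δ = [1.157e-03, 3.906e-03, 1.543e-03, 7.812e-03]  ψ = [3, 2, 3, 2]  (obs o_1=2)
t=2: δ = [3.255e-04, 3.255e-04, 2.170e-04, 2.170e-04]  ψ = [3, 3, 3, 3]  (obs o_2=1)
t=3: δ = [4.521e-06, 1.130e-05, 4.069e-05, 1.808e-05]  ψ = [0, 0, 1, 2]  (obs o_3=4)
backtrack: best end state = 2; path = [2, 3, 1, 2]

path = [2, 3, 1, 2]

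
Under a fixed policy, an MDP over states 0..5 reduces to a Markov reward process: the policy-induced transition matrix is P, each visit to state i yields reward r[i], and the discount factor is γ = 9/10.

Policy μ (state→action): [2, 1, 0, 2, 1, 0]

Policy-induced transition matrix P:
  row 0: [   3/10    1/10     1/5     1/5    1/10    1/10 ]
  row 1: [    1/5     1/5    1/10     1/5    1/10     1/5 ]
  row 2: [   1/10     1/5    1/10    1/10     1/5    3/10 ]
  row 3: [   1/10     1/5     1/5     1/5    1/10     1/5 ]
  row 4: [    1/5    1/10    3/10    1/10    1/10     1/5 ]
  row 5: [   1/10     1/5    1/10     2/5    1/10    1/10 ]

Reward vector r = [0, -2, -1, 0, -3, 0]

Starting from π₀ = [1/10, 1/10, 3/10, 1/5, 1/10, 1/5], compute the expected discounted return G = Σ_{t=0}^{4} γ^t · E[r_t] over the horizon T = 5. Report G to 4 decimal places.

t=0: π = [0.1000, 0.1000, 0.3000, 0.2000, 0.1000, 0.2000], E[r] = -0.8000, γ^t·E[r] = -0.800000, running G = -0.800000
t=1: π = [0.1400, 0.1800, 0.1500, 0.2000, 0.1300, 0.2000], E[r] = -0.9000, γ^t·E[r] = -0.810000, running G = -1.610000
t=2: π = [0.1590, 0.1730, 0.1600, 0.2120, 0.1150, 0.1810], E[r] = -0.8510, γ^t·E[r] = -0.689310, running G = -2.299310
t=3: π = [0.1606, 0.1726, 0.1601, 0.2087, 0.1160, 0.1820], E[r] = -0.8533, γ^t·E[r] = -0.622056, running G = -2.921366
t=4: π = [0.1610, 0.1723, 0.1601, 0.2088, 0.1160, 0.1818], E[r] = -0.8528, γ^t·E[r] = -0.559548, running G = -3.480914

G = -3.4809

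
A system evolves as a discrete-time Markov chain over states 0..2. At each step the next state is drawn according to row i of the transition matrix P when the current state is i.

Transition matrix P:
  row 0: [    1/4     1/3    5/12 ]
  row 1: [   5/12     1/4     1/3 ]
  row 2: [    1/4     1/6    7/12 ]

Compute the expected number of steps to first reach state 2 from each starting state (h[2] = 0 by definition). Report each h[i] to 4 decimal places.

First-step conditioning: h[2] = 0; for i ≠ 2, h[i] = 1 + Σ_k P[i][k]·h[k].
  h[0] = 1 + 1/4·h[0] + 1/3·h[1]
  h[1] = 1 + 5/12·h[0] + 1/4·h[1]
Solving the 2×2 linear system over states ≠ 2 gives exactly h = [156/61, 168/61, 0] (h[2] = 0 is the target).

h = [2.5574, 2.7541, 0.0000]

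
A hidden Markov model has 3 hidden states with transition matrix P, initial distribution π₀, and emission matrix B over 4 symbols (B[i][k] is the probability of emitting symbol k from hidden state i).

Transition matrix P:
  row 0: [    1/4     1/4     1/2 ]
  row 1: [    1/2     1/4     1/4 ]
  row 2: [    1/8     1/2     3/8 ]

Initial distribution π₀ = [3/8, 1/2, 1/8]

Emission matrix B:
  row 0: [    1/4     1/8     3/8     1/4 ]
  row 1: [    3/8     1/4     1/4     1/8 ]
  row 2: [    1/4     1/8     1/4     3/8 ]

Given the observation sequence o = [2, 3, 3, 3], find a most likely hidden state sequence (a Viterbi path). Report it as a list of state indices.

t=0: δ = [1.406e-01, 1.250e-01, 3.125e-02]  (obs o_0=2)
t=1: δ = [1.562e-02, 4.395e-03, 2.637e-02]  ψ = [1, 0, 0]  (obs o_1=3)
t=2: δ = [9.766e-04, 1.648e-03, 3.708e-03]  ψ = [0, 2, 2]  (obs o_2=3)
t=3: δ = [2.060e-04, 2.317e-04, 5.214e-04]  ψ = [1, 2, 2]  (obs o_3=3)
backtrack: best end state = 2; path = [0, 2, 2, 2]

path = [0, 2, 2, 2]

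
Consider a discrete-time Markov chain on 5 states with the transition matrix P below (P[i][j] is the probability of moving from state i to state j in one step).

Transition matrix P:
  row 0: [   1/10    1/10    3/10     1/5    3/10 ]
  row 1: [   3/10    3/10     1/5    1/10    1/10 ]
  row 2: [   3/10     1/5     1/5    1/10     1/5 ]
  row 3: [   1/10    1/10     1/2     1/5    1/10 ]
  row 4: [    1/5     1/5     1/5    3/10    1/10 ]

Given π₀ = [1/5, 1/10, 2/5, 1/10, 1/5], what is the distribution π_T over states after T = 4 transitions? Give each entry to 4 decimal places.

π = [0.2074, 0.1801, 0.2722, 0.1715, 0.1688]

t=0: π = [0.2000, 0.1000, 0.4000, 0.1000, 0.2000]
t=1: π = [0.2200, 0.1800, 0.2500, 0.1700, 0.1800]
t=2: π = [0.2040, 0.1790, 0.2730, 0.1750, 0.1690]
t=3: π = [0.2073, 0.1800, 0.2729, 0.1717, 0.1681]
t=4: π = [0.2074, 0.1801, 0.2722, 0.1715, 0.1688]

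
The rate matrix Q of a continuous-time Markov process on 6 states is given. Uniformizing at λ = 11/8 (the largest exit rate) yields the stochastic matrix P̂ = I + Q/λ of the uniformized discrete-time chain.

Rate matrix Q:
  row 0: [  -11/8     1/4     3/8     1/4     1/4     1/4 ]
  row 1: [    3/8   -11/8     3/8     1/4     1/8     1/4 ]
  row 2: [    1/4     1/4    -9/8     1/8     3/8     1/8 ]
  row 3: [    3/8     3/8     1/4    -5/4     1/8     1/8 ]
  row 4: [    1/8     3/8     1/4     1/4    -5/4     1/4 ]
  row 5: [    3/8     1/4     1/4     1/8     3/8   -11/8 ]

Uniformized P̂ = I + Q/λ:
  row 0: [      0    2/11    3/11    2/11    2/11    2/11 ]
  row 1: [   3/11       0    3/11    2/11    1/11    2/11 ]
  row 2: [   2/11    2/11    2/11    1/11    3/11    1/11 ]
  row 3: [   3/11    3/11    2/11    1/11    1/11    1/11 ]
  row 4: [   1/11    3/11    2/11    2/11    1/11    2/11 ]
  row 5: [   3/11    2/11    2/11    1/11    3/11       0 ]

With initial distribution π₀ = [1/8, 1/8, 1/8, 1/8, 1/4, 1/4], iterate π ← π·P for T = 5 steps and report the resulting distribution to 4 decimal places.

π = [0.1750, 0.1775, 0.2138, 0.1382, 0.1688, 0.1267]

t=0: π = [0.1250, 0.1250, 0.1250, 0.1250, 0.2500, 0.2500]
t=1: π = [0.1818, 0.1932, 0.2045, 0.1364, 0.1705, 0.1136]
t=2: π = [0.1736, 0.1746, 0.2159, 0.1405, 0.1653, 0.1302]
t=3: π = [0.1757, 0.1779, 0.2135, 0.1376, 0.1696, 0.1258]
t=4: π = [0.1746, 0.1774, 0.2140, 0.1385, 0.1686, 0.1270]
t=5: π = [0.1750, 0.1775, 0.2138, 0.1382, 0.1688, 0.1267]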